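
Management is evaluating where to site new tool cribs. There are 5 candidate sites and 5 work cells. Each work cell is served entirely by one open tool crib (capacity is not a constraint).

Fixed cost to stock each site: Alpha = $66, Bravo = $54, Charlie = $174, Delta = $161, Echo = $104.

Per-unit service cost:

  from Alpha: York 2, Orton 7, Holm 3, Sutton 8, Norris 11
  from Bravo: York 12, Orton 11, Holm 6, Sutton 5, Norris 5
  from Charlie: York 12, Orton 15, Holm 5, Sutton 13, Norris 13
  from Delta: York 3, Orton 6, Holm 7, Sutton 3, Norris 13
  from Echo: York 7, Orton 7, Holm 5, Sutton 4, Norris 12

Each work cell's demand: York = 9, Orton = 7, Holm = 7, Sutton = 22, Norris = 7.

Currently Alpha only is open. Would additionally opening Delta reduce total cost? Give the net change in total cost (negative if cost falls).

Current service cost with {Alpha}: 341.
Adding Delta: each work cell re-picks its cheapest; new service cost 224, saving 117.
Extra fixed cost: 161. Net change = 161 − 117 = 44.
(Totals: 407 → 451.)

No — net change +44 (cost rises by 44).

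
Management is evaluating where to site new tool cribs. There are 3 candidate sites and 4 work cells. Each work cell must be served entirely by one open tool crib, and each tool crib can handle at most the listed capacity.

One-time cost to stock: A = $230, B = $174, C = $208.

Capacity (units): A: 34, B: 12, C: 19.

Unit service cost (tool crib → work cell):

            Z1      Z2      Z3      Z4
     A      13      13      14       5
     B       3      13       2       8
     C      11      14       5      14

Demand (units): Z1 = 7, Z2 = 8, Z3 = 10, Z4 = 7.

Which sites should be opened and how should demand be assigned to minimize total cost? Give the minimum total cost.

Minimum total cost: 600

Open {A}: Z1→A 13·7=91, Z2→A 13·8=104, Z3→A 14·10=140, Z4→A 5·7=35.
Loads: A carries 32/34. Service 370; fixed 230; total 600.
Next best feasible plan costs 654.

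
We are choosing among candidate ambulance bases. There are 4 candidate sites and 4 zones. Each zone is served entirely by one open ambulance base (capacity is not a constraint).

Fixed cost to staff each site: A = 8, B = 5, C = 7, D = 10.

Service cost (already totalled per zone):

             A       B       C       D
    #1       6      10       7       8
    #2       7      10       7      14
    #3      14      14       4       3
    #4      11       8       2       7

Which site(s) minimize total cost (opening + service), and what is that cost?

For any fixed open set, each zone goes to its cheapest open site; total = fixed + service.
{C}: #1→C 7, #2→C 7, #3→C 4, #4→C 2. Service 20; fixed 7; total 27.
{B, C}: service 20 + fixed 12 = 32
{A, C}: #1→A 6, #2→A 7, #3→C 4, #4→C 2. Service 19; fixed 15; total 34.
{A, B, C, D}: service 18 + fixed 30 = 48
(All 15 nonempty subsets were checked; C only is lowest.)

Open C only; minimum total cost 27.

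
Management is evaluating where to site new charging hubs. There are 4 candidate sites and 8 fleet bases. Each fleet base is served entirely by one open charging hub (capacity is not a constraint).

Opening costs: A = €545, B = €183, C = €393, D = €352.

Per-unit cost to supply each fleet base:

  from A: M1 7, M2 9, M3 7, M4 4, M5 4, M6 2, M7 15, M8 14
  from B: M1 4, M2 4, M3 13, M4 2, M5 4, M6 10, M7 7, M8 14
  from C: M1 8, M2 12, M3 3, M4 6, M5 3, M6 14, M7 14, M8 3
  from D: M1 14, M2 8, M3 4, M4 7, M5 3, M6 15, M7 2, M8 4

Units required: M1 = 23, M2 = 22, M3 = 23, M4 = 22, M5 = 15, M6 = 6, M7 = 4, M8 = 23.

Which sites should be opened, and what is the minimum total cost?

Open B and D; minimum total cost 1056.

For any fixed open set, each fleet base goes to its cheapest open site; total = fixed + service.
{B, D}: M1→B 4·23=92, M2→B 4·22=88, M3→D 4·23=92, M4→B 2·22=44, M5→D 3·15=45, M6→B 10·6=60, M7→D 2·4=8, M8→D 4·23=92. Service 521; fixed 535; total 1056.
{B, C}: service 495 + fixed 576 = 1071
{B}: M1→B 4·23=92, M2→B 4·22=88, M3→B 13·23=299, M4→B 2·22=44, M5→B 4·15=60, M6→B 10·6=60, M7→B 7·4=28, M8→B 14·23=322. Service 993; fixed 183; total 1176.
{A, B, C, D}: M1→B 4·23=92, M2→B 4·22=88, M3→C 3·23=69, M4→B 2·22=44, M5→C 3·15=45, M6→A 2·6=12, M7→D 2·4=8, M8→C 3·23=69. Service 427; fixed 1473; total 1900.
No other subset beats 1056.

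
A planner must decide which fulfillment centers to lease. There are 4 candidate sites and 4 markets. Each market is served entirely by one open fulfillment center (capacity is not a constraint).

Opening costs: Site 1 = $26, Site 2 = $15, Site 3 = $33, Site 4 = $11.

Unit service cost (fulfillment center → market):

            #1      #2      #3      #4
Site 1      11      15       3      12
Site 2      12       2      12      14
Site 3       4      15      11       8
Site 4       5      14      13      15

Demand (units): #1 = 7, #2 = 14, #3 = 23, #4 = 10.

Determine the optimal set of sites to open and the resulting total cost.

Open Site 1, Site 2 and Site 3; minimum total cost 279.

For any fixed open set, each market goes to its cheapest open site; total = fixed + service.
{Site 1, Site 2, Site 3}: #1→Site 3 4·7=28, #2→Site 2 2·14=28, #3→Site 1 3·23=69, #4→Site 3 8·10=80. Service 205; fixed 74; total 279.
{Site 1, Site 2, Site 3, Site 4}: service 205 + fixed 85 = 290
{Site 1, Site 2, Site 4}: service 252 + fixed 52 = 304
{Site 4}: service 680 + fixed 11 = 691
No other subset beats 279.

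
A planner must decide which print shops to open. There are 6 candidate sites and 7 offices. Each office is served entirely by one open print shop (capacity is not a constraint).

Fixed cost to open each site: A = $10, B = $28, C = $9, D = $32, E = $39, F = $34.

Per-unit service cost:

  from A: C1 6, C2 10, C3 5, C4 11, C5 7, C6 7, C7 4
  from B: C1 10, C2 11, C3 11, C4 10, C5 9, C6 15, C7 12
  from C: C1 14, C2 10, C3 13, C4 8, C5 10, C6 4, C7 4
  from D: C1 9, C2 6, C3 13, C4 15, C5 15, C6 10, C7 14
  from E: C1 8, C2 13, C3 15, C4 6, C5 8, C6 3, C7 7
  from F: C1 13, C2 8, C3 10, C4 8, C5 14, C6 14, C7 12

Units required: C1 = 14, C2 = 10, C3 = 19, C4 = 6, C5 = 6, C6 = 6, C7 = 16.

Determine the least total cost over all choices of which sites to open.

For any fixed open set, each office goes to its cheapest open site; total = fixed + service.
{A, C, D}: C1→A 6·14=84, C2→D 6·10=60, C3→A 5·19=95, C4→C 8·6=48, C5→A 7·6=42, C6→C 4·6=24, C7→A 4·16=64. Service 417; fixed 51; total 468.
{A, C}: service 457 + fixed 19 = 476
{A, D, E}: service 399 + fixed 81 = 480
{A, B, C, D, E, F}: C1→A 6·14=84, C2→D 6·10=60, C3→A 5·19=95, C4→E 6·6=36, C5→A 7·6=42, C6→E 3·6=18, C7→A 4·16=64. Service 399; fixed 152; total 551.
No other subset beats 468.

Minimum total cost: 468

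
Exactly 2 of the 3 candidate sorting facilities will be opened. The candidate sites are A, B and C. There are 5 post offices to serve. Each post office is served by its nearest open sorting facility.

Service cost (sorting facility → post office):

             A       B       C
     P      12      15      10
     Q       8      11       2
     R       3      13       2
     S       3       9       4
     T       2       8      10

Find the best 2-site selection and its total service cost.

Choose A and C; total service cost 19.

With exactly 2 open, each post office uses its cheapest among the chosen.
{A, C}: P→C 10, Q→C 2, R→C 2, S→A 3, T→A 2. Service cost 19.
{B, C}: service cost 26
{A, B}: service cost 28
Among all 3 size-2 choices, {A, C} is lowest.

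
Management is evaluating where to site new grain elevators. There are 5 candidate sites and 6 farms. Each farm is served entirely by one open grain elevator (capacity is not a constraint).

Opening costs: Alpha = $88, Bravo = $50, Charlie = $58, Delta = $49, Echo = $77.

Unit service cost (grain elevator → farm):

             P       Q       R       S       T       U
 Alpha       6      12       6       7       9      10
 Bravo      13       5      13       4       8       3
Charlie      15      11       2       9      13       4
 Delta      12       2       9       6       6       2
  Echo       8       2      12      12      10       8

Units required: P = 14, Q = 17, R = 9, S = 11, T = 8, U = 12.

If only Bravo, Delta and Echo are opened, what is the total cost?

Each farm is assigned to its cheapest site among the open ones.
{Bravo, Delta, Echo}: P→Echo 8·14=112, Q→Delta 2·17=34, R→Delta 9·9=81, S→Bravo 4·11=44, T→Delta 6·8=48, U→Delta 2·12=24. Service 343; fixed 176; total 519.

Total cost: 519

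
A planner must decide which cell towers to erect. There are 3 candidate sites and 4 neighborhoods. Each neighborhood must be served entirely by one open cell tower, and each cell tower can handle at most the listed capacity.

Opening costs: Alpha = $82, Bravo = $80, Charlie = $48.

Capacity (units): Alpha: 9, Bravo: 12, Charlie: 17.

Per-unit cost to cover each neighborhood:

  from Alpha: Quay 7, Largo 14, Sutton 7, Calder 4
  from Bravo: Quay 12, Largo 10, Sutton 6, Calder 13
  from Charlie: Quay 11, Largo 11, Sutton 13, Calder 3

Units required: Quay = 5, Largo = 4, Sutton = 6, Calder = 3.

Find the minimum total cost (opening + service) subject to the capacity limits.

Open {Bravo, Charlie}: Quay→Charlie 11·5=55, Largo→Bravo 10·4=40, Sutton→Bravo 6·6=36, Calder→Charlie 3·3=9.
Loads: Bravo carries 10/12, Charlie carries 8/17. Service 140; fixed 128; total 268.
Next best feasible plan costs 272.

Minimum total cost: 268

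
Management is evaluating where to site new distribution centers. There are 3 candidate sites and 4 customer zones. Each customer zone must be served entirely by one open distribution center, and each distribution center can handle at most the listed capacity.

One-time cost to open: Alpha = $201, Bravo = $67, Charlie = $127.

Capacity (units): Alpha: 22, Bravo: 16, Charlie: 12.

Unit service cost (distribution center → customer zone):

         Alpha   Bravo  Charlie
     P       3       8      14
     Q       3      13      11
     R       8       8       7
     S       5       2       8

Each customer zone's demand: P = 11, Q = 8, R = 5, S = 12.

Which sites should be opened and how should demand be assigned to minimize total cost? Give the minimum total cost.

Open {Alpha, Bravo}: P→Bravo 8·11=88, Q→Alpha 3·8=24, R→Bravo 8·5=40, S→Alpha 5·12=60.
Loads: Alpha carries 20/22, Bravo carries 16/16. Service 212; fixed 268; total 480.
Next best feasible plan costs 511.

Minimum total cost: 480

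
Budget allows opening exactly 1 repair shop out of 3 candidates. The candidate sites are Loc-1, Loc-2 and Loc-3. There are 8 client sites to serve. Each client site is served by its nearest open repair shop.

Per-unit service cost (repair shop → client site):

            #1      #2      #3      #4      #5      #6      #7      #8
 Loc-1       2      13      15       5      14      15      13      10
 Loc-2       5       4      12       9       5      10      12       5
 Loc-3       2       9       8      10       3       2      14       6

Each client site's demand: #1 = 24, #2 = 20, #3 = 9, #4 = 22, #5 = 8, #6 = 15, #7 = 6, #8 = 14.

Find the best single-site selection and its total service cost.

Choose Loc-3 only; total service cost 742.

With exactly 1 open, each client site uses its cheapest among the chosen.
{Loc-3}: #1→Loc-3 2·24=48, #2→Loc-3 9·20=180, #3→Loc-3 8·9=72, #4→Loc-3 10·22=220, #5→Loc-3 3·8=24, #6→Loc-3 2·15=30, #7→Loc-3 14·6=84, #8→Loc-3 6·14=84. Service cost 742.
{Loc-2}: service cost 838
{Loc-1}: service cost 1108
Among all 3 size-1 choices, {Loc-3} is lowest.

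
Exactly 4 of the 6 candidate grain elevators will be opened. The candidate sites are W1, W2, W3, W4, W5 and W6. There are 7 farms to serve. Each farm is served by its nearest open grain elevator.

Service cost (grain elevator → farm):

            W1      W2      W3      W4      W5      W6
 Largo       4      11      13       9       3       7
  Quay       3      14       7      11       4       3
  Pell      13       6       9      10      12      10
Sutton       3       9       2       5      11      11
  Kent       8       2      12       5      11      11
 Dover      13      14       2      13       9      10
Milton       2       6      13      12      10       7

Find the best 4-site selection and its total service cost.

With exactly 4 open, each farm uses its cheapest among the chosen.
{W1, W2, W3, W5}: Largo→W5 3, Quay→W1 3, Pell→W2 6, Sutton→W3 2, Kent→W2 2, Dover→W3 2, Milton→W1 2. Service cost 20.
{W1, W2, W3, W4}: service cost 21
{W1, W2, W3, W6}: service cost 21
Among all 15 size-4 choices, {W1, W2, W3, W5} is lowest.

Choose W1, W2, W3 and W5; total service cost 20.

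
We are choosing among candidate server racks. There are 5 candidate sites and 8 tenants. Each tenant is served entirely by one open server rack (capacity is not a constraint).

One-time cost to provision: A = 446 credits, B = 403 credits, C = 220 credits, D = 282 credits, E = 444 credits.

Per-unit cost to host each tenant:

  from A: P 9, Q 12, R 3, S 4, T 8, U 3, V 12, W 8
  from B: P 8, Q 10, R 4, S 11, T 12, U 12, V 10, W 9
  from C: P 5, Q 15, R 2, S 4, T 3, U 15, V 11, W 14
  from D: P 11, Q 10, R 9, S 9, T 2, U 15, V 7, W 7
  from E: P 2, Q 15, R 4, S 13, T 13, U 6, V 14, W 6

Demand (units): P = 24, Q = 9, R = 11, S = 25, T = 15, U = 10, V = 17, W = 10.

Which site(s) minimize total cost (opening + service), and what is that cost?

Open C only; minimum total cost 1119.

For any fixed open set, each tenant goes to its cheapest open site; total = fixed + service.
{C}: P→C 5·24=120, Q→C 15·9=135, R→C 2·11=22, S→C 4·25=100, T→C 3·15=45, U→C 15·10=150, V→C 11·17=187, W→C 14·10=140. Service 899; fixed 220; total 1119.
{C, D}: P→C 5·24=120, Q→D 10·9=90, R→C 2·11=22, S→C 4·25=100, T→D 2·15=30, U→C 15·10=150, V→D 7·17=119, W→D 7·10=70. Service 701; fixed 502; total 1203.
{C, E}: P→E 2·24=48, Q→C 15·9=135, R→C 2·11=22, S→C 4·25=100, T→C 3·15=45, U→E 6·10=60, V→C 11·17=187, W→E 6·10=60. Service 657; fixed 664; total 1321.
{A, B, C, D, E}: P→E 2·24=48, Q→B 10·9=90, R→C 2·11=22, S→A 4·25=100, T→D 2·15=30, U→A 3·10=30, V→D 7·17=119, W→E 6·10=60. Service 499; fixed 1795; total 2294.
No other subset beats 1119.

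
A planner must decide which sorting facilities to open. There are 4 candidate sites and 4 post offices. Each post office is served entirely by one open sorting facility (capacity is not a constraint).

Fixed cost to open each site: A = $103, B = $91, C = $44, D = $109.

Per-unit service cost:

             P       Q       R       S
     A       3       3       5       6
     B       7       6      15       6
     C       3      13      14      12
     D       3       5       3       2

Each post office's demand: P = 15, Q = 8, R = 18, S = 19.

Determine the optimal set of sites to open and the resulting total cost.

Open D only; minimum total cost 286.

For any fixed open set, each post office goes to its cheapest open site; total = fixed + service.
{D}: P→D 3·15=45, Q→D 5·8=40, R→D 3·18=54, S→D 2·19=38. Service 177; fixed 109; total 286.
{C, D}: P→C 3·15=45, Q→D 5·8=40, R→D 3·18=54, S→D 2·19=38. Service 177; fixed 153; total 330.
{A, D}: service 161 + fixed 212 = 373
{A, B, C, D}: P→A 3·15=45, Q→A 3·8=24, R→D 3·18=54, S→D 2·19=38. Service 161; fixed 347; total 508.
No other subset beats 286.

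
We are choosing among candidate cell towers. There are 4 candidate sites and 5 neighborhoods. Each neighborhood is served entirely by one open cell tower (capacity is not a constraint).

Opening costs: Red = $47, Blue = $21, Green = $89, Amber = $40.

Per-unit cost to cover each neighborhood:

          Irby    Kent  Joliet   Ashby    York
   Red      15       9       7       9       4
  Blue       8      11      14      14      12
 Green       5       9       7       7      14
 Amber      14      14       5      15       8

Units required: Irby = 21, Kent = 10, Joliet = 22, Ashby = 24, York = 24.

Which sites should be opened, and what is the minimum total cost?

Open Red, Green and Amber; minimum total cost 745.

For any fixed open set, each neighborhood goes to its cheapest open site; total = fixed + service.
{Red, Green, Amber}: Irby→Green 5·21=105, Kent→Red 9·10=90, Joliet→Amber 5·22=110, Ashby→Green 7·24=168, York→Red 4·24=96. Service 569; fixed 176; total 745.
{Red, Green}: Irby→Green 5·21=105, Kent→Red 9·10=90, Joliet→Red 7·22=154, Ashby→Green 7·24=168, York→Red 4·24=96. Service 613; fixed 136; total 749.
{Red, Blue, Green, Amber}: Irby→Green 5·21=105, Kent→Red 9·10=90, Joliet→Amber 5·22=110, Ashby→Green 7·24=168, York→Red 4·24=96. Service 569; fixed 197; total 766.
{Blue}: service 1210 + fixed 21 = 1231
(All 15 nonempty subsets were checked; Red, Green and Amber is lowest.)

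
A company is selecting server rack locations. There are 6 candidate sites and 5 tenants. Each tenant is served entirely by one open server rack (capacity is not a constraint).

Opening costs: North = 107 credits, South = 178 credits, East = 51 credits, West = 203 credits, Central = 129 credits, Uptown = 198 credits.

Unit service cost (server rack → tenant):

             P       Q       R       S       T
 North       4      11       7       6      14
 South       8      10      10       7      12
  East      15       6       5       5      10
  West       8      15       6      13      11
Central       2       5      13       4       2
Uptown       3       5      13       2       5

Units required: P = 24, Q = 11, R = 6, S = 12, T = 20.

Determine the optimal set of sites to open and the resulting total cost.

For any fixed open set, each tenant goes to its cheapest open site; total = fixed + service.
{Central}: P→Central 2·24=48, Q→Central 5·11=55, R→Central 13·6=78, S→Central 4·12=48, T→Central 2·20=40. Service 269; fixed 129; total 398.
{East, Central}: service 221 + fixed 180 = 401
{North, Central}: service 233 + fixed 236 = 469
{North, South, East, West, Central, Uptown}: P→Central 2·24=48, Q→Central 5·11=55, R→East 5·6=30, S→Uptown 2·12=24, T→Central 2·20=40. Service 197; fixed 866; total 1063.
No other subset beats 398.

Open Central only; minimum total cost 398.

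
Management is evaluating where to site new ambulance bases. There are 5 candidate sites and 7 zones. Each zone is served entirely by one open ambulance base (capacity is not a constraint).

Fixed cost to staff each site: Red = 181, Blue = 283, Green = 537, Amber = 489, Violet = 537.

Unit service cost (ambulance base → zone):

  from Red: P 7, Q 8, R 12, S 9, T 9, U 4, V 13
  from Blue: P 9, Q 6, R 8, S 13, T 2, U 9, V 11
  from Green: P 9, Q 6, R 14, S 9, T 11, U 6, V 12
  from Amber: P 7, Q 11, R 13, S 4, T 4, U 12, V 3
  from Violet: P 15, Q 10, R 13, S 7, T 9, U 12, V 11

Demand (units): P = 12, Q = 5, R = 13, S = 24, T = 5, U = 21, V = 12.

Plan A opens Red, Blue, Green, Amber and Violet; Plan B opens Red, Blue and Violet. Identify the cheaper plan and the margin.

Plan B is cheaper by 858.

Plan A: {Red, Blue, Green, Amber, Violet}: P→Red 7·12=84, Q→Blue 6·5=30, R→Blue 8·13=104, S→Amber 4·24=96, T→Blue 2·5=10, U→Red 4·21=84, V→Amber 3·12=36. Service 444; fixed 2027; total 2471.
Plan B: {Red, Blue, Violet}: P→Red 7·12=84, Q→Blue 6·5=30, R→Blue 8·13=104, S→Violet 7·24=168, T→Blue 2·5=10, U→Red 4·21=84, V→Blue 11·12=132. Service 612; fixed 1001; total 1613.
Difference: |2471 − 1613| = 858.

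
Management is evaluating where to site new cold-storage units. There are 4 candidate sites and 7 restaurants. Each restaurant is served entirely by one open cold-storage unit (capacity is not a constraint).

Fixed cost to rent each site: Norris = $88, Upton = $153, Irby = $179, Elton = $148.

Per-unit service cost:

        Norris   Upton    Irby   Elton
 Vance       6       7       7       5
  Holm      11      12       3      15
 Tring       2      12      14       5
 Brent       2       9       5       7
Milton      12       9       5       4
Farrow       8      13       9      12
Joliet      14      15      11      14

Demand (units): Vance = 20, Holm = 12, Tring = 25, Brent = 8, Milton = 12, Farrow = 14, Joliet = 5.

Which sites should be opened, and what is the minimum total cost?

For any fixed open set, each restaurant goes to its cheapest open site; total = fixed + service.
{Norris, Irby}: Vance→Norris 6·20=120, Holm→Irby 3·12=36, Tring→Norris 2·25=50, Brent→Norris 2·8=16, Milton→Irby 5·12=60, Farrow→Norris 8·14=112, Joliet→Irby 11·5=55. Service 449; fixed 267; total 716.
{Norris}: service 644 + fixed 88 = 732
{Norris, Elton}: Vance→Elton 5·20=100, Holm→Norris 11·12=132, Tring→Norris 2·25=50, Brent→Norris 2·8=16, Milton→Elton 4·12=48, Farrow→Norris 8·14=112, Joliet→Norris 14·5=70. Service 528; fixed 236; total 764.
{Norris, Upton, Irby, Elton}: service 417 + fixed 568 = 985
No other subset beats 716.

Open Norris and Irby; minimum total cost 716.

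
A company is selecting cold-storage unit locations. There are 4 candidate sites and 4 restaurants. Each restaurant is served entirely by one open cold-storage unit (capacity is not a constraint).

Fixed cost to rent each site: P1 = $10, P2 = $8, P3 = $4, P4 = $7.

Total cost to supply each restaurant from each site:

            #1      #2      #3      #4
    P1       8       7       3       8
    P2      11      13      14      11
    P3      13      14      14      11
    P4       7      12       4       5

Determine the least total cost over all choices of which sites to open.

For any fixed open set, each restaurant goes to its cheapest open site; total = fixed + service.
{P4}: #1→P4 7, #2→P4 12, #3→P4 4, #4→P4 5. Service 28; fixed 7; total 35.
{P1}: service 26 + fixed 10 = 36
{P1, P4}: #1→P4 7, #2→P1 7, #3→P1 3, #4→P4 5. Service 22; fixed 17; total 39.
{P1, P2, P3, P4}: #1→P4 7, #2→P1 7, #3→P1 3, #4→P4 5. Service 22; fixed 29; total 51.
No other subset beats 35.

Minimum total cost: 35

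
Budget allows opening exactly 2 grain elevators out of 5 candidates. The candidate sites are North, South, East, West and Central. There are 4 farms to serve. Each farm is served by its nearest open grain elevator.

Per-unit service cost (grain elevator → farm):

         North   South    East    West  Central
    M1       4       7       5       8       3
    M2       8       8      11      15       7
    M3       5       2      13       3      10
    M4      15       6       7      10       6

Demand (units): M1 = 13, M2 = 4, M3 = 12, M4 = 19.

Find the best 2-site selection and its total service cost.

Choose South and Central; total service cost 205.

With exactly 2 open, each farm uses its cheapest among the chosen.
{South, Central}: M1→Central 3·13=39, M2→Central 7·4=28, M3→South 2·12=24, M4→South 6·19=114. Service cost 205.
{West, Central}: service cost 217
{North, South}: service cost 222
Among all 10 size-2 choices, {South, Central} is lowest.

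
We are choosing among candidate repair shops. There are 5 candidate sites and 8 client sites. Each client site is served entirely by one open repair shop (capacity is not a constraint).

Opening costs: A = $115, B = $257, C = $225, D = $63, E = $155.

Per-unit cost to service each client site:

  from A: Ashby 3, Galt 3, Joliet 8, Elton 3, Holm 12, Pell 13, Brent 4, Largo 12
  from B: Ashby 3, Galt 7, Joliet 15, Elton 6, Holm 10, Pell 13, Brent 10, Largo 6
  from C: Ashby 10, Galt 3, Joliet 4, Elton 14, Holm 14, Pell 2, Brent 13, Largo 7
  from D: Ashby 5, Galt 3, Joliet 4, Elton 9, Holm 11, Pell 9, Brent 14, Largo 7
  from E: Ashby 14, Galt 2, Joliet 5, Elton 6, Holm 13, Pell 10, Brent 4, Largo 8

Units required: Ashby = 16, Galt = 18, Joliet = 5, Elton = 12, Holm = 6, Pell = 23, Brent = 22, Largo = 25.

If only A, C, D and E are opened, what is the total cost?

Total cost: 1073

Each client site is assigned to its cheapest site among the open ones.
{A, C, D, E}: Ashby→A 3·16=48, Galt→E 2·18=36, Joliet→C 4·5=20, Elton→A 3·12=36, Holm→D 11·6=66, Pell→C 2·23=46, Brent→A 4·22=88, Largo→C 7·25=175. Service 515; fixed 558; total 1073.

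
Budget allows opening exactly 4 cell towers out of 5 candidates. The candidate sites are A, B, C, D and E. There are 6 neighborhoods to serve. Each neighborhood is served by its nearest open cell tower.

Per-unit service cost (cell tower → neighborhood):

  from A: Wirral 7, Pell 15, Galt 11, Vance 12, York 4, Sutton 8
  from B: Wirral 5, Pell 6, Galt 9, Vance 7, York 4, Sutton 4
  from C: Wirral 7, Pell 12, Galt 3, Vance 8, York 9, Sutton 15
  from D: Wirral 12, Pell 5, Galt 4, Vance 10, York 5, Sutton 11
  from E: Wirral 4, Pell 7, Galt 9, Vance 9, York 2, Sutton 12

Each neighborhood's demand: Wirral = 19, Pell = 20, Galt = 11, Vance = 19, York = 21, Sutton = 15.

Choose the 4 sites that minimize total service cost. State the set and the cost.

With exactly 4 open, each neighborhood uses its cheapest among the chosen.
{B, C, D, E}: Wirral→E 4·19=76, Pell→D 5·20=100, Galt→C 3·11=33, Vance→B 7·19=133, York→E 2·21=42, Sutton→B 4·15=60. Service cost 444.
{A, B, D, E}: service cost 455
{A, B, C, E}: service cost 464
Among all 5 size-4 choices, {B, C, D, E} is lowest.

Choose B, C, D and E; total service cost 444.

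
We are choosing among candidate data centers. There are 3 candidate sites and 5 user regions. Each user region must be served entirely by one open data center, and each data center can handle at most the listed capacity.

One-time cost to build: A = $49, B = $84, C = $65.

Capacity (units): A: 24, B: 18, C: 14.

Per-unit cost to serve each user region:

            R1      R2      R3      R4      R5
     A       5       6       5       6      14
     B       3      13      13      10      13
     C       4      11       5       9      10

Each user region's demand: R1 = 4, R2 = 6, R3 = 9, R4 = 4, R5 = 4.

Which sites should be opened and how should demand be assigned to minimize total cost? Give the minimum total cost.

Minimum total cost: 275

Open {A, C}: R1→C 4·4=16, R2→A 6·6=36, R3→A 5·9=45, R4→A 6·4=24, R5→C 10·4=40.
Loads: A carries 19/24, C carries 8/14. Service 161; fixed 114; total 275.
Next best feasible plan costs 279.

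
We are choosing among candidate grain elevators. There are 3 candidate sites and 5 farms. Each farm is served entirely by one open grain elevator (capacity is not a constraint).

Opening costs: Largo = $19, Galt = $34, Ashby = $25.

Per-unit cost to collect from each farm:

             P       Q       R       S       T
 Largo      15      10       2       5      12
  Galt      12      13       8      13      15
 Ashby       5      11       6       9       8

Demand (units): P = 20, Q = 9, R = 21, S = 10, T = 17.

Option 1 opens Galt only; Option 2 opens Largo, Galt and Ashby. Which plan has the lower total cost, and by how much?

Option 1: {Galt}: P→Galt 12·20=240, Q→Galt 13·9=117, R→Galt 8·21=168, S→Galt 13·10=130, T→Galt 15·17=255. Service 910; fixed 34; total 944.
Option 2: {Largo, Galt, Ashby}: P→Ashby 5·20=100, Q→Largo 10·9=90, R→Largo 2·21=42, S→Largo 5·10=50, T→Ashby 8·17=136. Service 418; fixed 78; total 496.
Difference: |944 − 496| = 448.

Option 2 is cheaper by 448.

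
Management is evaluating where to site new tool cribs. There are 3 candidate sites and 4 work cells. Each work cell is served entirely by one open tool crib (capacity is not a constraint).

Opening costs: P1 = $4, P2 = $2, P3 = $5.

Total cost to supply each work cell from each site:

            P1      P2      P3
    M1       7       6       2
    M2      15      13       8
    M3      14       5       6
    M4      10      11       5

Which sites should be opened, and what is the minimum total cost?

For any fixed open set, each work cell goes to its cheapest open site; total = fixed + service.
{P3}: M1→P3 2, M2→P3 8, M3→P3 6, M4→P3 5. Service 21; fixed 5; total 26.
{P2, P3}: service 20 + fixed 7 = 27
{P1, P3}: service 21 + fixed 9 = 30
{P1, P2, P3}: service 20 + fixed 11 = 31
(All 7 nonempty subsets were checked; P3 only is lowest.)

Open P3 only; minimum total cost 26.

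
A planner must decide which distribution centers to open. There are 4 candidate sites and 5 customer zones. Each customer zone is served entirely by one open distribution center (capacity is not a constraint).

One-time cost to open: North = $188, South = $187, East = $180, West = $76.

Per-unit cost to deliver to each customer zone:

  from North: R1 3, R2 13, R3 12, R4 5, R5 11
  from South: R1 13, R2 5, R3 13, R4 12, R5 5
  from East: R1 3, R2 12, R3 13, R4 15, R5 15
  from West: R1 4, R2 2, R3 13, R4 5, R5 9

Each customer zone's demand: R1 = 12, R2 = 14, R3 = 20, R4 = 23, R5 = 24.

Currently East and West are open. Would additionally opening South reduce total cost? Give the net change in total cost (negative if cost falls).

No — net change +91 (cost rises by 91).

Current service cost with {East, West}: 655.
Adding South: each customer zone re-picks its cheapest; new service cost 559, saving 96.
Extra fixed cost: 187. Net change = 187 − 96 = 91.
(Totals: 911 → 1002.)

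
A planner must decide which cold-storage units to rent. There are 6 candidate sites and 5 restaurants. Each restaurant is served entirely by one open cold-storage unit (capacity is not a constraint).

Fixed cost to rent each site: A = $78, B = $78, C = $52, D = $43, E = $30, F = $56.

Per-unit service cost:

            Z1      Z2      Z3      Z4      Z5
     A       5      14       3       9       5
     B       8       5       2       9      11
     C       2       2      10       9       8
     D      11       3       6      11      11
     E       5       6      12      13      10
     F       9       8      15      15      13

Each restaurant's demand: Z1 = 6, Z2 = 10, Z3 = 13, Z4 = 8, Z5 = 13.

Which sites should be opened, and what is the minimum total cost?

Open A and C; minimum total cost 338.

For any fixed open set, each restaurant goes to its cheapest open site; total = fixed + service.
{A, C}: Z1→C 2·6=12, Z2→C 2·10=20, Z3→A 3·13=39, Z4→A 9·8=72, Z5→A 5·13=65. Service 208; fixed 130; total 338.
{A, D}: service 236 + fixed 121 = 357
{B, C}: service 234 + fixed 130 = 364
{A, B, C, D, E, F}: service 195 + fixed 337 = 532
No other subset beats 338.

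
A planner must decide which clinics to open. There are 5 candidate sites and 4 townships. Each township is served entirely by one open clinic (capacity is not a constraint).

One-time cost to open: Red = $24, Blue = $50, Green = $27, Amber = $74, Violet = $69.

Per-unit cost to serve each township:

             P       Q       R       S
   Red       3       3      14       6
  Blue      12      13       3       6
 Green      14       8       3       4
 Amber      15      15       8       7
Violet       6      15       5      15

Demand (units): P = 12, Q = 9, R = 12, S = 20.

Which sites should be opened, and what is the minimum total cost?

Open Red and Green; minimum total cost 230.

For any fixed open set, each township goes to its cheapest open site; total = fixed + service.
{Red, Green}: P→Red 3·12=36, Q→Red 3·9=27, R→Green 3·12=36, S→Green 4·20=80. Service 179; fixed 51; total 230.
{Red, Blue, Green}: P→Red 3·12=36, Q→Red 3·9=27, R→Blue 3·12=36, S→Green 4·20=80. Service 179; fixed 101; total 280.
{Red, Blue}: service 219 + fixed 74 = 293
{Red, Blue, Green, Amber, Violet}: P→Red 3·12=36, Q→Red 3·9=27, R→Blue 3·12=36, S→Green 4·20=80. Service 179; fixed 244; total 423.
No other subset beats 230.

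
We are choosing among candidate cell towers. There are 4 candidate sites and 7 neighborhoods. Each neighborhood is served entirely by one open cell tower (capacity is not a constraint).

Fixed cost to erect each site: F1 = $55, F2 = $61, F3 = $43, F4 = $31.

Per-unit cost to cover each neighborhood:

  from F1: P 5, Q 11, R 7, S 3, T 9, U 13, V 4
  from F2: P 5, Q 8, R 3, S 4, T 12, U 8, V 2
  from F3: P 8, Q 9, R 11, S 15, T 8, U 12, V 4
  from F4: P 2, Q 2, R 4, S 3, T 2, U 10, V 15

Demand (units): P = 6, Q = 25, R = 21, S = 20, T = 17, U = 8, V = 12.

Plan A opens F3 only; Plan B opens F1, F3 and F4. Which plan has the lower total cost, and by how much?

Plan B is cheaper by 630.

Plan A: {F3}: P→F3 8·6=48, Q→F3 9·25=225, R→F3 11·21=231, S→F3 15·20=300, T→F3 8·17=136, U→F3 12·8=96, V→F3 4·12=48. Service 1084; fixed 43; total 1127.
Plan B: {F1, F3, F4}: P→F4 2·6=12, Q→F4 2·25=50, R→F4 4·21=84, S→F1 3·20=60, T→F4 2·17=34, U→F4 10·8=80, V→F1 4·12=48. Service 368; fixed 129; total 497.
Difference: |1127 − 497| = 630.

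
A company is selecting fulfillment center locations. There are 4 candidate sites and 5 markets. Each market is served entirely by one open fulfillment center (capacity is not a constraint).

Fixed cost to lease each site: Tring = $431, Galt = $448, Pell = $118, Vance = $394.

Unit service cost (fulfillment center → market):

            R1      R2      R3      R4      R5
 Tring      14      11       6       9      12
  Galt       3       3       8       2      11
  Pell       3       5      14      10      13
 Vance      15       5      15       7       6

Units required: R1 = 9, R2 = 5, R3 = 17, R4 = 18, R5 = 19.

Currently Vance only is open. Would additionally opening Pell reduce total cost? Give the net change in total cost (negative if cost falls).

Current service cost with {Vance}: 655.
Adding Pell: each market re-picks its cheapest; new service cost 530, saving 125.
Extra fixed cost: 118. Net change = 118 − 125 = -7.
(Totals: 1049 → 1042.)

Yes — net change −7 (cost falls by 7).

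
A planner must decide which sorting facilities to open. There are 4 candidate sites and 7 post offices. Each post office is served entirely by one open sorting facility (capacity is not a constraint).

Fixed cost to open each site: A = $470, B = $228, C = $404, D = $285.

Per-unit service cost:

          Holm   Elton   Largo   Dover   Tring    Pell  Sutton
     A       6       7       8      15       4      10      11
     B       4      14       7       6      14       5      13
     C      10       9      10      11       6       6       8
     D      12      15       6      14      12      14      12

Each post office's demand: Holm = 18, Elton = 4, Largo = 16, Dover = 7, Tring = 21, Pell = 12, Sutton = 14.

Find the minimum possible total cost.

Minimum total cost: 1046

For any fixed open set, each post office goes to its cheapest open site; total = fixed + service.
{B}: Holm→B 4·18=72, Elton→B 14·4=56, Largo→B 7·16=112, Dover→B 6·7=42, Tring→B 14·21=294, Pell→B 5·12=60, Sutton→B 13·14=182. Service 818; fixed 228; total 1046.
{C}: Holm→C 10·18=180, Elton→C 9·4=36, Largo→C 10·16=160, Dover→C 11·7=77, Tring→C 6·21=126, Pell→C 6·12=72, Sutton→C 8·14=112. Service 763; fixed 404; total 1167.
{B, C}: Holm→B 4·18=72, Elton→C 9·4=36, Largo→B 7·16=112, Dover→B 6·7=42, Tring→C 6·21=126, Pell→B 5·12=60, Sutton→C 8·14=112. Service 560; fixed 632; total 1192.
{A, B, C, D}: Holm→B 4·18=72, Elton→A 7·4=28, Largo→D 6·16=96, Dover→B 6·7=42, Tring→A 4·21=84, Pell→B 5·12=60, Sutton→C 8·14=112. Service 494; fixed 1387; total 1881.
No other subset beats 1046.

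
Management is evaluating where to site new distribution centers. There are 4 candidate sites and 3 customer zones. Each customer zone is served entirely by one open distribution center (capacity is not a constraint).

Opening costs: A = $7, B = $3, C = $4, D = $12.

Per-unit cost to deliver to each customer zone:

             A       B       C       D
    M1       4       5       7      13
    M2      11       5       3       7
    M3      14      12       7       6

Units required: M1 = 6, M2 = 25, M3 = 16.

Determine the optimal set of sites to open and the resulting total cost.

Open A, C and D; minimum total cost 218.

For any fixed open set, each customer zone goes to its cheapest open site; total = fixed + service.
{A, C, D}: M1→A 4·6=24, M2→C 3·25=75, M3→D 6·16=96. Service 195; fixed 23; total 218.
{B, C, D}: M1→B 5·6=30, M2→C 3·25=75, M3→D 6·16=96. Service 201; fixed 19; total 220.
{A, B, C, D}: M1→A 4·6=24, M2→C 3·25=75, M3→D 6·16=96. Service 195; fixed 26; total 221.
{B}: service 347 + fixed 3 = 350
No other subset beats 218.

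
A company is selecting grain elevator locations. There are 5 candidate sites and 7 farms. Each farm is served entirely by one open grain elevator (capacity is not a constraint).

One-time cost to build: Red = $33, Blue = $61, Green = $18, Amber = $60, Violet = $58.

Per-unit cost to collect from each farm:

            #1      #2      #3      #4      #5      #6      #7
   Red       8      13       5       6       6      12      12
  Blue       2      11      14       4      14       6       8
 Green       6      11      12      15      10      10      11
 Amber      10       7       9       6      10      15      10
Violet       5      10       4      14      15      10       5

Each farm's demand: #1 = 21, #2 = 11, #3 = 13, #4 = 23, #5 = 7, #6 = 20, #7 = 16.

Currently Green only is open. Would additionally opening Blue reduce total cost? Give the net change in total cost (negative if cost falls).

Yes — net change −404 (cost falls by 404).

Current service cost with {Green}: 1194.
Adding Blue: each farm re-picks its cheapest; new service cost 729, saving 465.
Extra fixed cost: 61. Net change = 61 − 465 = -404.
(Totals: 1212 → 808.)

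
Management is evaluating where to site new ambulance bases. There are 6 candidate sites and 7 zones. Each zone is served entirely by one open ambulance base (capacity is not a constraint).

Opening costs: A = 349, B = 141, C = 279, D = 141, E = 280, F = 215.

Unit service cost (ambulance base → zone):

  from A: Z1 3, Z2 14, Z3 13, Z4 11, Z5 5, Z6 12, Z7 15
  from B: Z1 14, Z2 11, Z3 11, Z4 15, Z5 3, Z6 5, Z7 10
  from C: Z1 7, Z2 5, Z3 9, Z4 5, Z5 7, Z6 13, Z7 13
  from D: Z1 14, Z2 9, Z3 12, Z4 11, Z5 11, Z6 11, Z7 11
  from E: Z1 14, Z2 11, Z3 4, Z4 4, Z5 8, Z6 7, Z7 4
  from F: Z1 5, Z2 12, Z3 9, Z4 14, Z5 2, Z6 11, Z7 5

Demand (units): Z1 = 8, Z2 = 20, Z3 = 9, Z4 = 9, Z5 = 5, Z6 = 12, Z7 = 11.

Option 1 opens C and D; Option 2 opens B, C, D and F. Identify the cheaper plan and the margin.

Option 1: {C, D}: Z1→C 7·8=56, Z2→C 5·20=100, Z3→C 9·9=81, Z4→C 5·9=45, Z5→C 7·5=35, Z6→D 11·12=132, Z7→D 11·11=121. Service 570; fixed 420; total 990.
Option 2: {B, C, D, F}: Z1→F 5·8=40, Z2→C 5·20=100, Z3→C 9·9=81, Z4→C 5·9=45, Z5→F 2·5=10, Z6→B 5·12=60, Z7→F 5·11=55. Service 391; fixed 776; total 1167.
Difference: |990 − 1167| = 177.

Option 1 is cheaper by 177.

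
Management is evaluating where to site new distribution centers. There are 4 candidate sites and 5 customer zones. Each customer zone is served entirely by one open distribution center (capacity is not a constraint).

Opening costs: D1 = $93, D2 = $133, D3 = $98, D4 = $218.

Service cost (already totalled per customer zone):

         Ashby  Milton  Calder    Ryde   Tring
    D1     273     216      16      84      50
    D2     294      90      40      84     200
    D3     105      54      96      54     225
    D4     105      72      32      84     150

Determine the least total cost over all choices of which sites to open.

For any fixed open set, each customer zone goes to its cheapest open site; total = fixed + service.
{D1, D3}: Ashby→D3 105, Milton→D3 54, Calder→D1 16, Ryde→D3 54, Tring→D1 50. Service 279; fixed 191; total 470.
{D1, D2, D3}: service 279 + fixed 324 = 603
{D3}: service 534 + fixed 98 = 632
{D1, D2, D3, D4}: service 279 + fixed 542 = 821
No other subset beats 470.

Minimum total cost: 470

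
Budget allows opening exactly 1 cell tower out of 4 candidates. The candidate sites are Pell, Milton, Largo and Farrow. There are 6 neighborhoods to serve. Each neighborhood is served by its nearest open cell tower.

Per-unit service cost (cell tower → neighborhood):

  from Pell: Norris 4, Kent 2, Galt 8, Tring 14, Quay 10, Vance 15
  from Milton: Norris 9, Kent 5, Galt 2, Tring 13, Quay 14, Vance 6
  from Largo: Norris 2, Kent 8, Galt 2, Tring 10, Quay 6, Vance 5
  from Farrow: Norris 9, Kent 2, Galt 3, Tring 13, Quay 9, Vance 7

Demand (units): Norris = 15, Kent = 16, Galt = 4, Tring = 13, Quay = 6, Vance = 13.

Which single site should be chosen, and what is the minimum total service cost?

Choose Largo only; total service cost 397.

With exactly 1 open, each neighborhood uses its cheapest among the chosen.
{Largo}: Norris→Largo 2·15=30, Kent→Largo 8·16=128, Galt→Largo 2·4=8, Tring→Largo 10·13=130, Quay→Largo 6·6=36, Vance→Largo 5·13=65. Service cost 397.
{Farrow}: service cost 493
{Milton}: service cost 554
Among all 4 size-1 choices, {Largo} is lowest.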